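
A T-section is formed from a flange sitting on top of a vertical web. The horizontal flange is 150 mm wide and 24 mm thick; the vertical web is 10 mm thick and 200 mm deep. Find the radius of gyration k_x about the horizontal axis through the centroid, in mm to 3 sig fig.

k_x ≈ 64.0 mm

Treat the section as a set of non-overlapping primitives; coordinates are from the bounding-box lower-left.
Flange: 150 × 24, A = 3 600 mm², y = 212 mm, Ī = 172 800 mm⁴.
Web: 10 × 200, A = 2 000 mm², y = 100 mm, Ī = 6 666 667 mm⁴.
Centroid: ȳ = ΣA·y / ΣA = 172 mm.
Transfer each piece to the horizontal axis through the centroid using Ī + A·d² with d = y − 172:
  flange: d = 40 mm → contributes +5 932 800 mm⁴
  web: d = -72 mm → contributes +17 034 667 mm⁴
Total I = 22 967 467 mm⁴.
Radius of gyration: k = √(I/A) = √(22 967 467 / 5 600) = 64.042 mm.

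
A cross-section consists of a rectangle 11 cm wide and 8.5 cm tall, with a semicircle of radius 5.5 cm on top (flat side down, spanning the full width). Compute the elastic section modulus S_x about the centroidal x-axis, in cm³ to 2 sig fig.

Split into non-overlapping primitives; take the origin at the lower-left of the bounding box.
Rectangular body: 11 × 8.5, A = 93.5 cm², y = 4.25 cm, Ī = 562.9 cm⁴.
Semicircular cap: semicircle r = 5.5, A = 47.52 cm², y = 10.83 cm, Ī = 100.4 cm⁴.
Centroid: ȳ = ΣA·y / ΣA = 6.469 cm.
Transfer each piece to the centroidal x-axis using Ī + A·d² with d = y − 6.469:
  rectangular body: d = -2.219 cm → contributes +1 023 cm⁴
  semicircular cap: d = 4.366 cm → contributes +1 006 cm⁴
Total I = 2 029 cm⁴.
Extreme fibre distance c = 7.531 cm; S = I/c = 269.4 cm³.

S_x ≈ 270 cm³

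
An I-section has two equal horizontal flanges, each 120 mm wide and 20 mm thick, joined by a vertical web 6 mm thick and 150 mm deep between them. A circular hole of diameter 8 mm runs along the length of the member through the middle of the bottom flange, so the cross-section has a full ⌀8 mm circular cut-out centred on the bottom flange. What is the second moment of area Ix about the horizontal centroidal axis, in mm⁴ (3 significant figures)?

Ix ≈ 3.62 × 10⁷ mm⁴

Break the section into simple shapes (no overlaps), measuring from the bottom-left corner of the bounding box.
Bottom flange: 120 × 20, A = 2 400 mm², y = 10 mm, Ī = 80 000 mm⁴.
Web: 6 × 150, A = 900 mm², y = 95 mm, Ī = 1 687 500 mm⁴.
Top flange: 120 × 20, A = 2 400 mm², y = 180 mm, Ī = 80 000 mm⁴.
Hole (subtracted): ⌀8, A = 50.265 mm², y = 10 mm, Ī = 201.06 mm⁴.
Centroid: ȳ = ΣA·y / ΣA = 95.756 mm.
Transfer each piece to the horizontal centroidal axis using Ī + A·d² with d = y − 95.756:
  bottom flange: d = -85.756 mm → contributes +17 729 919 mm⁴
  web: d = -0.75624 mm → contributes +1 688 015 mm⁴
  top flange: d = 84.244 mm → contributes +17 112 826 mm⁴
  hole: d = -85.756 mm → contributes −369 860 mm⁴
Total I = 36 160 900 mm⁴.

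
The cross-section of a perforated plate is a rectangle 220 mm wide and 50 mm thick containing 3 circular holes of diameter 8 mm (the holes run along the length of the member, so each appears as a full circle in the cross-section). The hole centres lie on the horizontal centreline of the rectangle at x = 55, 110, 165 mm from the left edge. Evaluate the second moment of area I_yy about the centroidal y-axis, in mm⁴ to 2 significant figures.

I_yy ≈ 4.4 × 10⁷ mm⁴

Treat the section as a set of non-overlapping primitives; coordinates are from the bounding-box lower-left.
Plate: 220 × 50, A = 11 000 mm², x = 110 mm, Ī = 44 366 667 mm⁴.
Hole 1 (subtracted): ⌀8, A = 50.27 mm², x = 55 mm, Ī = 201.1 mm⁴.
Hole 2 (subtracted): ⌀8, A = 50.27 mm², x = 110 mm, Ī = 201.1 mm⁴.
Hole 3 (subtracted): ⌀8, A = 50.27 mm², x = 165 mm, Ī = 201.1 mm⁴.
By symmetry the centroid is at mid-width, x̄ = 110 mm.
Transfer each piece to the centroidal y-axis using Ī + A·d² with d = x − 110:
  plate: d = 0 mm → contributes +44 366 667 mm⁴
  hole 1: d = -55 mm → contributes −152 254 mm⁴
  hole 2: d = 0 mm → contributes −201.1 mm⁴
  hole 3: d = 55 mm → contributes −152 254 mm⁴
Total I = 44 061 957 mm⁴.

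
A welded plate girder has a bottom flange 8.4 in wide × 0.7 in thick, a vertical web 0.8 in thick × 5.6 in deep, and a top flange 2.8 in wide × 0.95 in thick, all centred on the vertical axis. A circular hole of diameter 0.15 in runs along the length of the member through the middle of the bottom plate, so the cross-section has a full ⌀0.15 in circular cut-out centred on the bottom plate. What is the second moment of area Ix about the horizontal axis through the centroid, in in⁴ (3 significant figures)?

Split into non-overlapping primitives; take the origin at the lower-left of the bounding box.
Bottom plate: 8.4 × 0.7, A = 5.88 in², y = 0.35 in, Ī = 0.2401 in⁴.
Web plate: 0.8 × 5.6, A = 4.48 in², y = 3.5 in, Ī = 11.708 in⁴.
Top plate: 2.8 × 0.95, A = 2.66 in², y = 6.775 in, Ī = 0.20005 in⁴.
Hole (subtracted): ⌀0.15, A = 0.017671 in², y = 0.35 in, Ī = 0.00002485 in⁴.
Centroid: ȳ = ΣA·y / ΣA = 2.7498 in.
Transfer each piece to the horizontal axis through the centroid using Ī + A·d² with d = y − 2.7498:
  bottom plate: d = -2.3998 in → contributes +34.102 in⁴
  web plate: d = 0.75024 in → contributes +14.229 in⁴
  top plate: d = 4.0252 in → contributes +43.299 in⁴
  hole: d = -2.3998 in → contributes −0.10179 in⁴
Total I = 91.529 in⁴.

Ix ≈ 91.5 in⁴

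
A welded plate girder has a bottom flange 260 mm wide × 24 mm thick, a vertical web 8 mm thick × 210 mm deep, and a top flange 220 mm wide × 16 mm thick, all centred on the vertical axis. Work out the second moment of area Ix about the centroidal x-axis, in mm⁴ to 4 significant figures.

Ix ≈ 1.273 × 10⁸ mm⁴

Break the section into simple shapes (no overlaps), measuring from the bottom-left corner of the bounding box.
Bottom plate: 260 × 24, A = 6 240 mm², y = 12 mm, Ī = 299 520 mm⁴.
Web plate: 8 × 210, A = 1 680 mm², y = 129 mm, Ī = 6 174 000 mm⁴.
Top plate: 220 × 16, A = 3 520 mm², y = 242 mm, Ī = 75093.3 mm⁴.
Centroid: ȳ = ΣA·y / ΣA = 99.951 mm.
Transfer each piece to the centroidal x-axis using Ī + A·d² with d = y − 99.951:
  bottom plate: d = -87.951 mm → contributes +48 568 335 mm⁴
  web plate: d = 29.049 mm → contributes +7 591 654 mm⁴
  top plate: d = 142.049 mm → contributes +71 101 317 mm⁴
Total I = 127 261 306 mm⁴.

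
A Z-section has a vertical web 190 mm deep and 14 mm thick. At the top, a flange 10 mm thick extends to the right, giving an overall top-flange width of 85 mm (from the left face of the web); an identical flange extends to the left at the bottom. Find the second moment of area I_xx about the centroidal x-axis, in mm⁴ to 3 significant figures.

Break the section into simple shapes (no overlaps), measuring from the bottom-left corner of the bounding box.
Web: 14 × 190, A = 2 660 mm², y = 95 mm, Ī = 8 002 167 mm⁴.
Top flange (beyond web): 71 × 10, A = 710 mm², y = 185 mm, Ī = 5916.7 mm⁴.
Bottom flange (beyond web): 71 × 10, A = 710 mm², y = 5 mm, Ī = 5916.7 mm⁴.
Centroid: ȳ = ΣA·y / ΣA = 95 mm.
Transfer each piece to the centroidal x-axis using Ī + A·d² with d = y − 95:
  web: d = 0 mm → contributes +8 002 167 mm⁴
  top flange (beyond web): d = 90 mm → contributes +5 756 917 mm⁴
  bottom flange (beyond web): d = -90 mm → contributes +5 756 917 mm⁴
Total I = 19 516 000 mm⁴.

I_xx ≈ 1.95 × 10⁷ mm⁴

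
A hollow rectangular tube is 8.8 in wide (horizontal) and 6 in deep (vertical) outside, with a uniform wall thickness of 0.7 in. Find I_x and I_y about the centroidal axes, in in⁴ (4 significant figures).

I_x ≈ 98.38 in⁴, I_y ≈ 185.4 in⁴

Treat the section as a set of non-overlapping primitives; coordinates are from the bounding-box lower-left.
Outer rectangle: 8.8 × 6, A = 52.8 in², y = 3 in, Ī = 158.4 in⁴.
Inner void (subtracted): 7.4 × 4.6, A = 34.04 in², y = 3 in, Ī = 60.0239 in⁴.
By symmetry the centroid is at mid-height, ȳ = 3 in.
All pieces are centred on the centroidal x-axis, so I = ΣĪ (holes subtracted) = 98.3761 in⁴.
Repeating about the centroidal y-axis gives I_y = 185.4 in⁴.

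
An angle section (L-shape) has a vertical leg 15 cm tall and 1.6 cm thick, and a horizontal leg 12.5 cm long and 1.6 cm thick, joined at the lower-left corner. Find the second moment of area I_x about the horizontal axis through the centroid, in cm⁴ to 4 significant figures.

Break the section into simple shapes (no overlaps), measuring from the bottom-left corner of the bounding box.
Vertical leg: 1.6 × 15, A = 24 cm², y = 7.5 cm, Ī = 450 cm⁴.
Horizontal leg (remainder): 10.9 × 1.6, A = 17.44 cm², y = 0.8 cm, Ī = 3.72053 cm⁴.
Centroid: ȳ = ΣA·y / ΣA = 4.68031 cm.
Transfer each piece to the horizontal axis through the centroid using Ī + A·d² with d = y − 4.68031:
  vertical leg: d = 2.81969 cm → contributes +640.816 cm⁴
  horizontal leg (remainder): d = -3.88031 cm → contributes +266.311 cm⁴
Total I = 907.127 cm⁴.

I_x ≈ 907.1 cm⁴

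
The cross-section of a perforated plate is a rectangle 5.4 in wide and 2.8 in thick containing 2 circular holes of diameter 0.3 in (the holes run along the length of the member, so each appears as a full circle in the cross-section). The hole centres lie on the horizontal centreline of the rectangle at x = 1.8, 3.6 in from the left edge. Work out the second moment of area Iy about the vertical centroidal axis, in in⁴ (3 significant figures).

Break the section into simple shapes (no overlaps), measuring from the bottom-left corner of the bounding box.
Plate: 5.4 × 2.8, A = 15.12 in², x = 2.7 in, Ī = 36.742 in⁴.
Hole 1 (subtracted): ⌀0.3, A = 0.070686 in², x = 1.8 in, Ī = 0.00039761 in⁴.
Hole 2 (subtracted): ⌀0.3, A = 0.070686 in², x = 3.6 in, Ī = 0.00039761 in⁴.
By symmetry the centroid is at mid-width, x̄ = 2.7 in.
Transfer each piece to the vertical centroidal axis using Ī + A·d² with d = x − 2.7:
  plate: d = 0 in → contributes +36.742 in⁴
  hole 1: d = -0.9 in → contributes −0.057653 in⁴
  hole 2: d = 0.9 in → contributes −0.057653 in⁴
Total I = 36.626 in⁴.

Iy ≈ 36.6 in⁴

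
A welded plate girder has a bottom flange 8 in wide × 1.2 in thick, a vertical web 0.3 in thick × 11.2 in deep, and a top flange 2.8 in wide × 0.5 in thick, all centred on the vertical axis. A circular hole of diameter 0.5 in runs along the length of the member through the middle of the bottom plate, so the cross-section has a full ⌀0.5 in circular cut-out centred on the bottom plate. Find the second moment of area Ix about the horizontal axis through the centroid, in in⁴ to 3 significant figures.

Ix ≈ 268 in⁴

Split into non-overlapping primitives; take the origin at the lower-left of the bounding box.
Bottom plate: 8 × 1.2, A = 9.6 in², y = 0.6 in, Ī = 1.152 in⁴.
Web plate: 0.3 × 11.2, A = 3.36 in², y = 6.8 in, Ī = 35.123 in⁴.
Top plate: 2.8 × 0.5, A = 1.4 in², y = 12.65 in, Ī = 0.029167 in⁴.
Hole (subtracted): ⌀0.5, A = 0.19635 in², y = 0.6 in, Ī = 0.003068 in⁴.
Centroid: ȳ = ΣA·y / ΣA = 3.2619 in.
Transfer each piece to the horizontal axis through the centroid using Ī + A·d² with d = y − 3.2619:
  bottom plate: d = -2.6619 in → contributes +69.174 in⁴
  web plate: d = 3.5381 in → contributes +77.185 in⁴
  top plate: d = 9.3881 in → contributes +123.42 in⁴
  hole: d = -2.6619 in → contributes −1.3943 in⁴
Total I = 268.38 in⁴.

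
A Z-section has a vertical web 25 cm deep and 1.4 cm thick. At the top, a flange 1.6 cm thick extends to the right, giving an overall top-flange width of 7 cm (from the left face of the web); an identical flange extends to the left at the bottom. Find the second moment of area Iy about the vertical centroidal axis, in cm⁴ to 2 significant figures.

Break the section into simple shapes (no overlaps), measuring from the bottom-left corner of the bounding box.
Web: 1.4 × 25, A = 35 cm², x = 6.3 cm, Ī = 5.717 cm⁴.
Top flange (beyond web): 5.6 × 1.6, A = 8.96 cm², x = 9.8 cm, Ī = 23.42 cm⁴.
Bottom flange (beyond web): 5.6 × 1.6, A = 8.96 cm², x = 2.8 cm, Ī = 23.42 cm⁴.
Centroid: x̄ = ΣA·x / ΣA = 6.3 cm.
Transfer each piece to the vertical centroidal axis using Ī + A·d² with d = x − 6.3:
  web: d = 0 cm → contributes +5.717 cm⁴
  top flange (beyond web): d = 3.5 cm → contributes +133.2 cm⁴
  bottom flange (beyond web): d = -3.5 cm → contributes +133.2 cm⁴
Total I = 272.1 cm⁴.

Iy ≈ 270 cm⁴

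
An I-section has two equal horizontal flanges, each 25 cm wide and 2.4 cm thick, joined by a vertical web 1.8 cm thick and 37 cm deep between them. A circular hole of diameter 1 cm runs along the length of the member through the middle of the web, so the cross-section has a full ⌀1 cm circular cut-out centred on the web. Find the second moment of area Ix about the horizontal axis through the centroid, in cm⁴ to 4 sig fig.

Split into non-overlapping primitives; take the origin at the lower-left of the bounding box.
Bottom flange: 25 × 2.4, A = 60 cm², y = 1.2 cm, Ī = 28.8 cm⁴.
Web: 1.8 × 37, A = 66.6 cm², y = 20.9 cm, Ī = 7597.95 cm⁴.
Top flange: 25 × 2.4, A = 60 cm², y = 40.6 cm, Ī = 28.8 cm⁴.
Hole (subtracted): ⌀1, A = 0.785398 cm², y = 20.9 cm, Ī = 0.0490874 cm⁴.
By symmetry the centroid is at mid-height, ȳ = 20.9 cm.
Transfer each piece to the horizontal axis through the centroid using Ī + A·d² with d = y − 20.9:
  bottom flange: d = -19.7 cm → contributes +23314.2 cm⁴
  web: d = 0 cm → contributes +7597.95 cm⁴
  top flange: d = 19.7 cm → contributes +23314.2 cm⁴
  hole: d = 0 cm → contributes −0.0490874 cm⁴
Total I = 54226.3 cm⁴.

Ix ≈ 5.423 × 10⁴ cm⁴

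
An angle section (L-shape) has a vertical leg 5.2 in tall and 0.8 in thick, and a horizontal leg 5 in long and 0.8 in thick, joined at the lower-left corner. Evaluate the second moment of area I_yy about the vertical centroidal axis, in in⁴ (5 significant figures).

I_yy ≈ 16.778 in⁴

Split into non-overlapping primitives; take the origin at the lower-left of the bounding box.
Vertical leg: 0.8 × 5.2, A = 4.16 in², x = 0.4 in, Ī = 0.2218667 in⁴.
Horizontal leg (remainder): 4.2 × 0.8, A = 3.36 in², x = 2.9 in, Ī = 4.9392 in⁴.
Centroid: x̄ = ΣA·x / ΣA = 1.517021 in.
Transfer each piece to the vertical centroidal axis using Ī + A·d² with d = x − 1.517021:
  vertical leg: d = -1.117021 in → contributes +5.412451 in⁴
  horizontal leg (remainder): d = 1.382979 in → contributes +11.36564 in⁴
Total I = 16.77809 in⁴.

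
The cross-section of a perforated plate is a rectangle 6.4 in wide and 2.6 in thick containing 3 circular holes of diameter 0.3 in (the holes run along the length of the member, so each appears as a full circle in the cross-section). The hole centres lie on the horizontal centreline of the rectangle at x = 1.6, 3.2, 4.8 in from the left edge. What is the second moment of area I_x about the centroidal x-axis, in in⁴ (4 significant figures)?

Treat the section as a set of non-overlapping primitives; coordinates are from the bounding-box lower-left.
Plate: 6.4 × 2.6, A = 16.64 in², y = 1.3 in, Ī = 9.37387 in⁴.
Hole 1 (subtracted): ⌀0.3, A = 0.0706858 in², y = 1.3 in, Ī = 0.000397608 in⁴.
Hole 2 (subtracted): ⌀0.3, A = 0.0706858 in², y = 1.3 in, Ī = 0.000397608 in⁴.
Hole 3 (subtracted): ⌀0.3, A = 0.0706858 in², y = 1.3 in, Ī = 0.000397608 in⁴.
By symmetry the centroid is at mid-height, ȳ = 1.3 in.
All pieces are centred on the centroidal x-axis, so I = ΣĪ (holes subtracted) = 9.37267 in⁴.

I_x ≈ 9.373 in⁴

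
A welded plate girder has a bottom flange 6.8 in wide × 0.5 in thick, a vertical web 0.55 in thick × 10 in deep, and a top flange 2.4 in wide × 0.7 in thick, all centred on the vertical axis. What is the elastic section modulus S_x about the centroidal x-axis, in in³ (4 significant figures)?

S_x ≈ 27.59 in³

Decompose the section into non-overlapping parts with the origin at the bottom-left of its bounding rectangle.
Bottom plate: 6.8 × 0.5, A = 3.4 in², y = 0.25 in, Ī = 0.0708333 in⁴.
Web plate: 0.55 × 10, A = 5.5 in², y = 5.5 in, Ī = 45.8333 in⁴.
Top plate: 2.4 × 0.7, A = 1.68 in², y = 10.85 in, Ī = 0.0686 in⁴.
Centroid: ȳ = ΣA·y / ΣA = 4.66238 in.
Transfer each piece to the centroidal x-axis using Ī + A·d² with d = y − 4.66238:
  bottom plate: d = -4.41238 in → contributes +66.2658 in⁴
  web plate: d = 0.837618 in → contributes +49.6922 in⁴
  top plate: d = 6.18762 in → contributes +64.3901 in⁴
Total I = 180.348 in⁴.
Extreme fibre distance c = 6.53762 in; S = I/c = 27.5862 in³.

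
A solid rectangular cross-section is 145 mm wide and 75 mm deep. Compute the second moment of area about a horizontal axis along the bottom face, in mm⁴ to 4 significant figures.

The section: 145 × 75, A = 10 875 mm², y = 37.5 mm, Ī = 5 097 656 mm⁴.
Transfer it to the bottom edge using Ī + A·d² with d = y − 0:
  the section: d = 37.5 mm → contributes +20 390 625 mm⁴
Total I = 20 390 625 mm⁴.

I_base ≈ 2.039 × 10⁷ mm⁴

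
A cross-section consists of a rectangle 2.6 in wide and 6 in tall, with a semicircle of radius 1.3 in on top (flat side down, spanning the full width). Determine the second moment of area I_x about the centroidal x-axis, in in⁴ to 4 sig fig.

Split into non-overlapping primitives; take the origin at the lower-left of the bounding box.
Rectangular body: 2.6 × 6, A = 15.6 in², y = 3 in, Ī = 46.8 in⁴.
Semicircular cap: semicircle r = 1.3, A = 2.65465 in², y = 6.55174 in, Ī = 0.313477 in⁴.
Centroid: ȳ = ΣA·y / ΣA = 3.5165 in.
Transfer each piece to the centroidal x-axis using Ī + A·d² with d = y − 3.5165:
  rectangular body: d = -0.516504 in → contributes +50.9617 in⁴
  semicircular cap: d = 3.03523 in → contributes +24.7698 in⁴
Total I = 75.7315 in⁴.

I_x ≈ 75.73 in⁴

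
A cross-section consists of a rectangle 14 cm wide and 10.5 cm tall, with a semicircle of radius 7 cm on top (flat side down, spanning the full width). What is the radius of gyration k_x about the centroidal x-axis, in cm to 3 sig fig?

Treat the section as a set of non-overlapping primitives; coordinates are from the bounding-box lower-left.
Rectangular body: 14 × 10.5, A = 147 cm², y = 5.25 cm, Ī = 1350.6 cm⁴.
Semicircular cap: semicircle r = 7, A = 76.969 cm², y = 13.471 cm, Ī = 263.53 cm⁴.
Centroid: ȳ = ΣA·y / ΣA = 8.0752 cm.
Transfer each piece to the centroidal x-axis using Ī + A·d² with d = y − 8.0752:
  rectangular body: d = -2.8252 cm → contributes +2523.9 cm⁴
  semicircular cap: d = 5.3957 cm → contributes +2504.4 cm⁴
Total I = 5028.2 cm⁴.
Radius of gyration: k = √(I/A) = √(5028.2 / 223.97) = 4.7382 cm.

k_x ≈ 4.74 cm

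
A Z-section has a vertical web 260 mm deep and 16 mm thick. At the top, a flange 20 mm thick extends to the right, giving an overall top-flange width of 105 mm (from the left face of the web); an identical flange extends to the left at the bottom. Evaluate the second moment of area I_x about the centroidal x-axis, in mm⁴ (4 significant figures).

I_x ≈ 7.482 × 10⁷ mm⁴

Decompose the section into non-overlapping parts with the origin at the bottom-left of its bounding rectangle.
Web: 16 × 260, A = 4 160 mm², y = 130 mm, Ī = 23 434 667 mm⁴.
Top flange (beyond web): 89 × 20, A = 1 780 mm², y = 250 mm, Ī = 59333.3 mm⁴.
Bottom flange (beyond web): 89 × 20, A = 1 780 mm², y = 10 mm, Ī = 59333.3 mm⁴.
Centroid: ȳ = ΣA·y / ΣA = 130 mm.
Transfer each piece to the centroidal x-axis using Ī + A·d² with d = y − 130:
  web: d = 0 mm → contributes +23 434 667 mm⁴
  top flange (beyond web): d = 120 mm → contributes +25 691 333 mm⁴
  bottom flange (beyond web): d = -120 mm → contributes +25 691 333 mm⁴
Total I = 74 817 333 mm⁴.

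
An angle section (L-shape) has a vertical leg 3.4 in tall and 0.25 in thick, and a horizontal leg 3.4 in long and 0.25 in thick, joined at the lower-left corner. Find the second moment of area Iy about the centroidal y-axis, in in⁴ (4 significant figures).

Iy ≈ 1.837 in⁴

Split into non-overlapping primitives; take the origin at the lower-left of the bounding box.
Vertical leg: 0.25 × 3.4, A = 0.85 in², x = 0.125 in, Ī = 0.00442708 in⁴.
Horizontal leg (remainder): 3.15 × 0.25, A = 0.7875 in², x = 1.825 in, Ī = 0.651164 in⁴.
Centroid: x̄ = ΣA·x / ΣA = 0.942557 in.
Transfer each piece to the centroidal y-axis using Ī + A·d² with d = x − 0.942557:
  vertical leg: d = -0.817557 in → contributes +0.572567 in⁴
  horizontal leg (remainder): d = 0.882443 in → contributes +1.26439 in⁴
Total I = 1.83696 in⁴.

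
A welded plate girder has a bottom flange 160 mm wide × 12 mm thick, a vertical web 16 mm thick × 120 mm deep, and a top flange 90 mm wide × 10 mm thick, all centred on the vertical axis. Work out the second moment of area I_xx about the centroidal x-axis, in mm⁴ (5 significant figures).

I_xx ≈ 1.3519 × 10⁷ mm⁴

Split into non-overlapping primitives; take the origin at the lower-left of the bounding box.
Bottom plate: 160 × 12, A = 1 920 mm², y = 6 mm, Ī = 23 040 mm⁴.
Web plate: 16 × 120, A = 1 920 mm², y = 72 mm, Ī = 2 304 000 mm⁴.
Top plate: 90 × 10, A = 900 mm², y = 137 mm, Ī = 7 500 mm⁴.
Centroid: ȳ = ΣA·y / ΣA = 57.60759 mm.
Transfer each piece to the centroidal x-axis using Ī + A·d² with d = y − 57.60759:
  bottom plate: d = -51.60759 mm → contributes +5 136 660 mm⁴
  web plate: d = 14.39241 mm → contributes +2 701 711 mm⁴
  top plate: d = 79.39241 mm → contributes +5 680 339 mm⁴
Total I = 13 518 710 mm⁴.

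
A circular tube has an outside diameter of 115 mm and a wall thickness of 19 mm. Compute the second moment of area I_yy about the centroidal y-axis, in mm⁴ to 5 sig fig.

Split into non-overlapping primitives; take the origin at the lower-left of the bounding box.
Outer circle: ⌀115, A = 10386.89 mm², x = 57.5 mm, Ī = 8 585 414 mm⁴.
Bore (subtracted): ⌀77, A = 4656.626 mm², x = 57.5 mm, Ī = 1 725 571 mm⁴.
By symmetry the centroid is at mid-width, x̄ = 57.5 mm.
All pieces are centred on the centroidal y-axis, so I = ΣĪ (holes subtracted) = 6 859 843 mm⁴.

I_yy ≈ 6.8598 × 10⁶ mm⁴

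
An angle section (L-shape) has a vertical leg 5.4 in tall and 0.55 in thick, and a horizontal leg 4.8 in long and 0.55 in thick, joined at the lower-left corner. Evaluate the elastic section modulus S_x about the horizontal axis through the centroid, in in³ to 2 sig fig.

Decompose the section into non-overlapping parts with the origin at the bottom-left of its bounding rectangle.
Vertical leg: 0.55 × 5.4, A = 2.97 in², y = 2.7 in, Ī = 7.217 in⁴.
Horizontal leg (remainder): 4.25 × 0.55, A = 2.338 in², y = 0.275 in, Ī = 0.05892 in⁴.
Centroid: ȳ = ΣA·y / ΣA = 1.632 in.
Transfer each piece to the horizontal axis through the centroid using Ī + A·d² with d = y − 1.632:
  vertical leg: d = 1.068 in → contributes +10.6 in⁴
  horizontal leg (remainder): d = -1.357 in → contributes +4.363 in⁴
Total I = 14.97 in⁴.
Extreme fibre distance c = 3.768 in; S = I/c = 3.972 in³.

S_x ≈ 4.0 in³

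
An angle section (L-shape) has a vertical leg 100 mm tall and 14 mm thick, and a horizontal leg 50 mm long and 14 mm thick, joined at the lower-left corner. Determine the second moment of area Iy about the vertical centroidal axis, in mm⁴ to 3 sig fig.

Split into non-overlapping primitives; take the origin at the lower-left of the bounding box.
Vertical leg: 14 × 100, A = 1 400 mm², x = 7 mm, Ī = 22 867 mm⁴.
Horizontal leg (remainder): 36 × 14, A = 504 mm², x = 32 mm, Ī = 54 432 mm⁴.
Centroid: x̄ = ΣA·x / ΣA = 13.618 mm.
Transfer each piece to the vertical centroidal axis using Ī + A·d² with d = x − 13.618:
  vertical leg: d = -6.6176 mm → contributes +84 177 mm⁴
  horizontal leg (remainder): d = 18.382 mm → contributes +224 739 mm⁴
Total I = 308 916 mm⁴.

Iy ≈ 3.09 × 10⁵ mm⁴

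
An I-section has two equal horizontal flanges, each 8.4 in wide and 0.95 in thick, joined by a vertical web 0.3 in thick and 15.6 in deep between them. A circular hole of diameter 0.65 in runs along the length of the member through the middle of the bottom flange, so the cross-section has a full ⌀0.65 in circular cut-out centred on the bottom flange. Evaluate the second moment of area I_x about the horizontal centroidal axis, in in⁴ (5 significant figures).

Treat the section as a set of non-overlapping primitives; coordinates are from the bounding-box lower-left.
Bottom flange: 8.4 × 0.95, A = 7.98 in², y = 0.475 in, Ī = 0.6001625 in⁴.
Web: 0.3 × 15.6, A = 4.68 in², y = 8.75 in, Ī = 94.9104 in⁴.
Top flange: 8.4 × 0.95, A = 7.98 in², y = 17.025 in, Ī = 0.6001625 in⁴.
Hole (subtracted): ⌀0.65, A = 0.3318307 in², y = 0.475 in, Ī = 0.008762405 in⁴.
Centroid: ȳ = ΣA·y / ΣA = 8.885212 in.
Transfer each piece to the horizontal centroidal axis using Ī + A·d² with d = y − 8.885212:
  bottom flange: d = -8.410212 in → contributes +565.0388 in⁴
  web: d = -0.1352116 in → contributes +94.99596 in⁴
  top flange: d = 8.139788 in → contributes +529.3243 in⁴
  hole: d = -8.410212 in → contributes −23.4797 in⁴
Total I = 1165.879 in⁴.

I_x ≈ 1165.9 in⁴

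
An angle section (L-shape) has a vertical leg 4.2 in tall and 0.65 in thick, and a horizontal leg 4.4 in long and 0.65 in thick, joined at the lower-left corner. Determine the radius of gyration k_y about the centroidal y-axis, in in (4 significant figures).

k_y ≈ 1.333 in

Break the section into simple shapes (no overlaps), measuring from the bottom-left corner of the bounding box.
Vertical leg: 0.65 × 4.2, A = 2.73 in², x = 0.325 in, Ī = 0.0961188 in⁴.
Horizontal leg (remainder): 3.75 × 0.65, A = 2.4375 in², x = 2.525 in, Ī = 2.85645 in⁴.
Centroid: x̄ = ΣA·x / ΣA = 1.36274 in.
Transfer each piece to the centroidal y-axis using Ī + A·d² with d = x − 1.36274:
  vertical leg: d = -1.03774 in → contributes +3.03604 in⁴
  horizontal leg (remainder): d = 1.16226 in → contributes +6.14916 in⁴
Total I = 9.18521 in⁴.
Radius of gyration: k = √(I/A) = √(9.18521 / 5.1675) = 1.33323 in.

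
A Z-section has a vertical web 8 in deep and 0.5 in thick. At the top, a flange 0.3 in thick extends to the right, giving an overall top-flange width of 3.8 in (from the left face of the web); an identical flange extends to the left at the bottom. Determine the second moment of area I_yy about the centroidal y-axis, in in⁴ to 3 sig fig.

Break the section into simple shapes (no overlaps), measuring from the bottom-left corner of the bounding box.
Web: 0.5 × 8, A = 4 in², x = 3.55 in, Ī = 0.083333 in⁴.
Top flange (beyond web): 3.3 × 0.3, A = 0.99 in², x = 5.45 in, Ī = 0.89843 in⁴.
Bottom flange (beyond web): 3.3 × 0.3, A = 0.99 in², x = 1.65 in, Ī = 0.89843 in⁴.
Centroid: x̄ = ΣA·x / ΣA = 3.55 in.
Transfer each piece to the centroidal y-axis using Ī + A·d² with d = x − 3.55:
  web: d = 0 in → contributes +0.083333 in⁴
  top flange (beyond web): d = 1.9 in → contributes +4.4723 in⁴
  bottom flange (beyond web): d = -1.9 in → contributes +4.4723 in⁴
Total I = 9.028 in⁴.

I_yy ≈ 9.03 in⁴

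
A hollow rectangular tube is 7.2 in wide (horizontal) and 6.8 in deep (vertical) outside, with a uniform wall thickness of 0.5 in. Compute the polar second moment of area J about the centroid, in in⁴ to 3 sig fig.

J ≈ 184 in⁴

Treat the section as a set of non-overlapping primitives; coordinates are from the bounding-box lower-left.
Outer rectangle: 7.2 × 6.8, A = 48.96 in², y = 3.4 in, Ī = 188.66 in⁴.
Inner void (subtracted): 6.2 × 5.8, A = 35.96 in², y = 3.4 in, Ī = 100.81 in⁴.
By symmetry the centroid is at mid-height, ȳ = 3.4 in.
All pieces are centred on the centroidal x-axis, so I = ΣĪ (holes subtracted) = 87.851 in⁴.
Repeating about the centroidal y-axis gives I_y = 96.315 in⁴.
Polar second moment: J = I_x + I_y = 184.17 in⁴.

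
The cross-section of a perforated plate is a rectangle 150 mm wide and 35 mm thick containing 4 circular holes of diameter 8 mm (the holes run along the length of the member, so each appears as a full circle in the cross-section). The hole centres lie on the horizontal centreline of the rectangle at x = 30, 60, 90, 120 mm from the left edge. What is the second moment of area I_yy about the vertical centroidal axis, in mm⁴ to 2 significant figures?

I_yy ≈ 9.6 × 10⁶ mm⁴

Treat the section as a set of non-overlapping primitives; coordinates are from the bounding-box lower-left.
Plate: 150 × 35, A = 5 250 mm², x = 75 mm, Ī = 9 843 750 mm⁴.
Hole 1 (subtracted): ⌀8, A = 50.27 mm², x = 30 mm, Ī = 201.1 mm⁴.
Hole 2 (subtracted): ⌀8, A = 50.27 mm², x = 60 mm, Ī = 201.1 mm⁴.
Hole 3 (subtracted): ⌀8, A = 50.27 mm², x = 90 mm, Ī = 201.1 mm⁴.
Hole 4 (subtracted): ⌀8, A = 50.27 mm², x = 120 mm, Ī = 201.1 mm⁴.
By symmetry the centroid is at mid-width, x̄ = 75 mm.
Transfer each piece to the vertical centroidal axis using Ī + A·d² with d = x − 75:
  plate: d = 0 mm → contributes +9 843 750 mm⁴
  hole 1: d = -45 mm → contributes −101 989 mm⁴
  hole 2: d = -15 mm → contributes −11 511 mm⁴
  hole 3: d = 15 mm → contributes −11 511 mm⁴
  hole 4: d = 45 mm → contributes −101 989 mm⁴
Total I = 9 616 751 mm⁴.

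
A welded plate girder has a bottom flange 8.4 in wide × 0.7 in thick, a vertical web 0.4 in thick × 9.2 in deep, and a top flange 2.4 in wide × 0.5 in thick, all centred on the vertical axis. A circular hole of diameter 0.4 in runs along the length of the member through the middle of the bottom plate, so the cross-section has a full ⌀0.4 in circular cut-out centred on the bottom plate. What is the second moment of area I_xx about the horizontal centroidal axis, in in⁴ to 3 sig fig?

Decompose the section into non-overlapping parts with the origin at the bottom-left of its bounding rectangle.
Bottom plate: 8.4 × 0.7, A = 5.88 in², y = 0.35 in, Ī = 0.2401 in⁴.
Web plate: 0.4 × 9.2, A = 3.68 in², y = 5.3 in, Ī = 25.956 in⁴.
Top plate: 2.4 × 0.5, A = 1.2 in², y = 10.15 in, Ī = 0.025 in⁴.
Hole (subtracted): ⌀0.4, A = 0.12566 in², y = 0.35 in, Ī = 0.0012566 in⁴.
Centroid: ȳ = ΣA·y / ΣA = 3.1688 in.
Transfer each piece to the horizontal centroidal axis using Ī + A·d² with d = y − 3.1688:
  bottom plate: d = -2.8188 in → contributes +46.96 in⁴
  web plate: d = 2.1312 in → contributes +42.671 in⁴
  top plate: d = 6.9812 in → contributes +58.51 in⁴
  hole: d = -2.8188 in → contributes −0.99973 in⁴
Total I = 147.14 in⁴.

I_xx ≈ 147 in⁴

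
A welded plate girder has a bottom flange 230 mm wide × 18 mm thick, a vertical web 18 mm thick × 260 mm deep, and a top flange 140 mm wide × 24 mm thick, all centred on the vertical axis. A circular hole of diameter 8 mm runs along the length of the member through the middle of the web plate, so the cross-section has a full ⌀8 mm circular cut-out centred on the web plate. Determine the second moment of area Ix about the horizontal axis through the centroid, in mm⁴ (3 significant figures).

Ix ≈ 1.74 × 10⁸ mm⁴

Break the section into simple shapes (no overlaps), measuring from the bottom-left corner of the bounding box.
Bottom plate: 230 × 18, A = 4 140 mm², y = 9 mm, Ī = 111 780 mm⁴.
Web plate: 18 × 260, A = 4 680 mm², y = 148 mm, Ī = 26 364 000 mm⁴.
Top plate: 140 × 24, A = 3 360 mm², y = 290 mm, Ī = 161 280 mm⁴.
Hole (subtracted): ⌀8, A = 50.265 mm², y = 148 mm, Ī = 201.06 mm⁴.
Centroid: ȳ = ΣA·y / ΣA = 139.89 mm.
Transfer each piece to the horizontal axis through the centroid using Ī + A·d² with d = y − 139.89:
  bottom plate: d = -130.89 mm → contributes +71 041 928 mm⁴
  web plate: d = 8.1073 mm → contributes +26 671 612 mm⁴
  top plate: d = 150.11 mm → contributes +75 869 527 mm⁴
  hole: d = 8.1073 mm → contributes −3 505 mm⁴
Total I = 173 579 562 mm⁴.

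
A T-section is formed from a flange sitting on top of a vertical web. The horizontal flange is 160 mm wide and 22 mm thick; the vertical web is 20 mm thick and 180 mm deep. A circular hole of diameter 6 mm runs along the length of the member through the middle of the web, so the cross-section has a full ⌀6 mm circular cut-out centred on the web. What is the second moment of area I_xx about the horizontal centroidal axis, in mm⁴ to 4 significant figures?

I_xx ≈ 2.795 × 10⁷ mm⁴

Split into non-overlapping primitives; take the origin at the lower-left of the bounding box.
Flange: 160 × 22, A = 3 520 mm², y = 191 mm, Ī = 141 973 mm⁴.
Web: 20 × 180, A = 3 600 mm², y = 90 mm, Ī = 9 720 000 mm⁴.
Hole (subtracted): ⌀6, A = 28.2743 mm², y = 90 mm, Ī = 63.6173 mm⁴.
Centroid: ȳ = ΣA·y / ΣA = 140.132 mm.
Transfer each piece to the horizontal centroidal axis using Ī + A·d² with d = y − 140.132:
  flange: d = 50.8683 mm → contributes +9 250 282 mm⁴
  web: d = -50.1317 mm → contributes +18 767 461 mm⁴
  hole: d = -50.1317 mm → contributes −71122.2 mm⁴
Total I = 27 946 621 mm⁴.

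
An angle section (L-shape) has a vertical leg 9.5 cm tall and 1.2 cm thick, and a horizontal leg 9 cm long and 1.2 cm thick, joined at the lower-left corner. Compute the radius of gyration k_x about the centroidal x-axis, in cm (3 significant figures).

k_x ≈ 2.91 cm

Decompose the section into non-overlapping parts with the origin at the bottom-left of its bounding rectangle.
Vertical leg: 1.2 × 9.5, A = 11.4 cm², y = 4.75 cm, Ī = 85.738 cm⁴.
Horizontal leg (remainder): 7.8 × 1.2, A = 9.36 cm², y = 0.6 cm, Ī = 1.1232 cm⁴.
Centroid: ȳ = ΣA·y / ΣA = 2.8789 cm.
Transfer each piece to the centroidal x-axis using Ī + A·d² with d = y − 2.8789:
  vertical leg: d = 1.8711 cm → contributes +125.65 cm⁴
  horizontal leg (remainder): d = -2.2789 cm → contributes +49.733 cm⁴
Total I = 175.38 cm⁴.
Radius of gyration: k = √(I/A) = √(175.38 / 20.76) = 2.9066 cm.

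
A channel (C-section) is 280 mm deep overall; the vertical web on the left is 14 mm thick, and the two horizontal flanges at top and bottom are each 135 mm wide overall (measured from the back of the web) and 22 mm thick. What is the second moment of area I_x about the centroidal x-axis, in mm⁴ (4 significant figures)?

I_x ≈ 1.144 × 10⁸ mm⁴

Split into non-overlapping primitives; take the origin at the lower-left of the bounding box.
Web: 14 × 280, A = 3 920 mm², y = 140 mm, Ī = 25 610 667 mm⁴.
Top flange (beyond web): 121 × 22, A = 2 662 mm², y = 269 mm, Ī = 107 367 mm⁴.
Bottom flange (beyond web): 121 × 22, A = 2 662 mm², y = 11 mm, Ī = 107 367 mm⁴.
By symmetry the centroid is at mid-height, ȳ = 140 mm.
Transfer each piece to the centroidal x-axis using Ī + A·d² with d = y − 140:
  web: d = 0 mm → contributes +25 610 667 mm⁴
  top flange (beyond web): d = 129 mm → contributes +44 405 709 mm⁴
  bottom flange (beyond web): d = -129 mm → contributes +44 405 709 mm⁴
Total I = 114 422 085 mm⁴.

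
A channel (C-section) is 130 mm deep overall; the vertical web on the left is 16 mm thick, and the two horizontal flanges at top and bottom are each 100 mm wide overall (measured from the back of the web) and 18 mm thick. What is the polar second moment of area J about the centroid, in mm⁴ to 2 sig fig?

J ≈ 1.7 × 10⁷ mm⁴

Decompose the section into non-overlapping parts with the origin at the bottom-left of its bounding rectangle.
Web: 16 × 130, A = 2 080 mm², y = 65 mm, Ī = 2 929 333 mm⁴.
Top flange (beyond web): 84 × 18, A = 1 512 mm², y = 121 mm, Ī = 40 824 mm⁴.
Bottom flange (beyond web): 84 × 18, A = 1 512 mm², y = 9 mm, Ī = 40 824 mm⁴.
By symmetry the centroid is at mid-height, ȳ = 65 mm.
Transfer each piece to the centroidal x-axis using Ī + A·d² with d = y − 65:
  web: d = 0 mm → contributes +2 929 333 mm⁴
  top flange (beyond web): d = 56 mm → contributes +4 782 456 mm⁴
  bottom flange (beyond web): d = -56 mm → contributes +4 782 456 mm⁴
Total I = 12 494 245 mm⁴.
For the y-axis: x̄ = 37.62 mm.
Repeating about the centroidal y-axis gives I_y = 4 903 363 mm⁴.
Polar second moment: J = I_x + I_y = 17 397 608 mm⁴.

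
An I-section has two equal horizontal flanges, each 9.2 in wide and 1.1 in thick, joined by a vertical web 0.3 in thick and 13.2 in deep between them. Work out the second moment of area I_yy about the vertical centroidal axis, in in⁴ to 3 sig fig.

Treat the section as a set of non-overlapping primitives; coordinates are from the bounding-box lower-left.
Bottom flange: 9.2 × 1.1, A = 10.12 in², x = 4.6 in, Ī = 71.38 in⁴.
Web: 0.3 × 13.2, A = 3.96 in², x = 4.6 in, Ī = 0.0297 in⁴.
Top flange: 9.2 × 1.1, A = 10.12 in², x = 4.6 in, Ī = 71.38 in⁴.
By symmetry the centroid is at mid-width, x̄ = 4.6 in.
All pieces are centred on the vertical centroidal axis, so I = ΣĪ = 142.79 in⁴.

I_yy ≈ 143 in⁴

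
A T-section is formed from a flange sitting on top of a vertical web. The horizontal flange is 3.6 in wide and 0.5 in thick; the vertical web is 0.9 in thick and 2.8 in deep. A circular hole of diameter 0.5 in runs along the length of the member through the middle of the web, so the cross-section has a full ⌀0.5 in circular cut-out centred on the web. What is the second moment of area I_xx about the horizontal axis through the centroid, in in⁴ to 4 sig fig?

I_xx ≈ 4.442 in⁴

Break the section into simple shapes (no overlaps), measuring from the bottom-left corner of the bounding box.
Flange: 3.6 × 0.5, A = 1.8 in², y = 3.05 in, Ī = 0.0375 in⁴.
Web: 0.9 × 2.8, A = 2.52 in², y = 1.4 in, Ī = 1.6464 in⁴.
Hole (subtracted): ⌀0.5, A = 0.19635 in², y = 1.4 in, Ī = 0.00306796 in⁴.
Centroid: ȳ = ΣA·y / ΣA = 2.12024 in.
Transfer each piece to the horizontal axis through the centroid using Ī + A·d² with d = y − 2.12024:
  flange: d = 0.929764 in → contributes +1.59353 in⁴
  web: d = -0.720236 in → contributes +2.95362 in⁴
  hole: d = -0.720236 in → contributes −0.104922 in⁴
Total I = 4.44223 in⁴.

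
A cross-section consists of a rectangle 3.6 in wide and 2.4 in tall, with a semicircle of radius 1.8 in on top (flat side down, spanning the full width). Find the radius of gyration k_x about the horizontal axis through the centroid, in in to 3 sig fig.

k_x ≈ 1.13 in

Decompose the section into non-overlapping parts with the origin at the bottom-left of its bounding rectangle.
Rectangular body: 3.6 × 2.4, A = 8.64 in², y = 1.2 in, Ī = 4.1472 in⁴.
Semicircular cap: semicircle r = 1.8, A = 5.0894 in², y = 3.1639 in, Ī = 1.1522 in⁴.
Centroid: ȳ = ΣA·y / ΣA = 1.928 in.
Transfer each piece to the horizontal axis through the centroid using Ī + A·d² with d = y − 1.928:
  rectangular body: d = -0.72802 in → contributes +8.7265 in⁴
  semicircular cap: d = 1.2359 in → contributes +8.9263 in⁴
Total I = 17.653 in⁴.
Radius of gyration: k = √(I/A) = √(17.653 / 13.729) = 1.1339 in.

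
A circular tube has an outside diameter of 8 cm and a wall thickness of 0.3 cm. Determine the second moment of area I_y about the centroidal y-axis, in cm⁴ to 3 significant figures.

I_y ≈ 53.9 cm⁴

Treat the section as a set of non-overlapping primitives; coordinates are from the bounding-box lower-left.
Outer circle: ⌀8, A = 50.265 cm², x = 4 cm, Ī = 201.06 cm⁴.
Bore (subtracted): ⌀7.4, A = 43.008 cm², x = 4 cm, Ī = 147.2 cm⁴.
By symmetry the centroid is at mid-width, x̄ = 4 cm.
All pieces are centred on the centroidal y-axis, so I = ΣĪ (holes subtracted) = 53.866 cm⁴.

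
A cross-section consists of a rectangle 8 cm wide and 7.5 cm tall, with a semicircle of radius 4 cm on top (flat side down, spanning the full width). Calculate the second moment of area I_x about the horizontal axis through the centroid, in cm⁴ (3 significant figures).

Split into non-overlapping primitives; take the origin at the lower-left of the bounding box.
Rectangular body: 8 × 7.5, A = 60 cm², y = 3.75 cm, Ī = 281.25 cm⁴.
Semicircular cap: semicircle r = 4, A = 25.133 cm², y = 9.1977 cm, Ī = 28.098 cm⁴.
Centroid: ȳ = ΣA·y / ΣA = 5.3582 cm.
Transfer each piece to the horizontal axis through the centroid using Ī + A·d² with d = y − 5.3582:
  rectangular body: d = -1.6082 cm → contributes +436.44 cm⁴
  semicircular cap: d = 3.8394 cm → contributes +398.58 cm⁴
Total I = 835.02 cm⁴.

I_x ≈ 835 cm⁴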